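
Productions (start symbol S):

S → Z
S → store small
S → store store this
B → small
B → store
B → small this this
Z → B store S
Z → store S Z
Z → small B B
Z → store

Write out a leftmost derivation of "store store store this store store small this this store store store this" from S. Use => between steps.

S => Z => store S Z => store store store this Z => store store store this store S Z => store store store this store Z Z => store store store this store store Z => store store store this store store B store S => store store store this store store small this this store S => store store store this store store small this this store store store this

S => Z   [S → Z]
Z => store S Z   [Z → store S Z]
store S Z => store store store this Z   [S → store store this]
store store store this Z => store store store this store S Z   [Z → store S Z]
store store store this store S Z => store store store this store Z Z   [S → Z]
store store store this store Z Z => store store store this store store Z   [Z → store]
store store store this store store Z => store store store this store store B store S   [Z → B store S]
store store store this store store B store S => store store store this store store small this this store S   [B → small this this]
store store store this store store small this this store S => store store store this store store small this this store store store this   [S → store store this]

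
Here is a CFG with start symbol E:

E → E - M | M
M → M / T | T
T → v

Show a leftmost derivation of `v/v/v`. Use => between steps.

E=>M=>M/T=>M/T/T=>T/T/T=>v/T/T=>v/v/T=>v/v/v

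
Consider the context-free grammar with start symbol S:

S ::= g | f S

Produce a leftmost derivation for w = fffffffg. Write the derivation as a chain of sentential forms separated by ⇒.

S ⇒ fS   [S ::= f S]
fS ⇒ ffS   [S ::= f S]
ffS ⇒ fffS   [S ::= f S]
fffS ⇒ ffffS   [S ::= f S]
ffffS ⇒ fffffS   [S ::= f S]
fffffS ⇒ ffffffS   [S ::= f S]
ffffffS ⇒ fffffffS   [S ::= f S]
fffffffS ⇒ fffffffg   [S ::= g]

S ⇒ fS ⇒ ffS ⇒ fffS ⇒ ffffS ⇒ fffffS ⇒ ffffffS ⇒ fffffffS ⇒ fffffffg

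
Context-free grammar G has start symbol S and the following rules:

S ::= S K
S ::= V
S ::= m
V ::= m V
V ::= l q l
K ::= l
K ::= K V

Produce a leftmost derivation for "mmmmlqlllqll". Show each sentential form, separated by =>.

S=>SK=>SKK=>VKK=>mVKK=>mmVKK=>mmmVKK=>mmmmVKK=>mmmmlqlKK=>mmmmlqlKVK=>mmmmlqllVK=>mmmmlqlllqlK=>mmmmlqlllqll

S => SK   [S ::= S K]
SK => SKK   [S ::= S K]
SKK => VKK   [S ::= V]
VKK => mVKK   [V ::= m V]
mVKK => mmVKK   [V ::= m V]
mmVKK => mmmVKK   [V ::= m V]
mmmVKK => mmmmVKK   [V ::= m V]
mmmmVKK => mmmmlqlKK   [V ::= l q l]
mmmmlqlKK => mmmmlqlKVK   [K ::= K V]
mmmmlqlKVK => mmmmlqllVK   [K ::= l]
mmmmlqllVK => mmmmlqlllqlK   [V ::= l q l]
mmmmlqlllqlK => mmmmlqlllqll   [K ::= l]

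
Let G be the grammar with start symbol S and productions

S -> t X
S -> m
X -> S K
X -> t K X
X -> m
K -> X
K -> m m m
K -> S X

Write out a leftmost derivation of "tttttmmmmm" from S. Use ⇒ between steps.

S ⇒ tX ⇒ ttKX ⇒ ttSXX ⇒ tttXXX ⇒ ttttKXXX ⇒ ttttSXXXX ⇒ tttttXXXXX ⇒ tttttmXXXX ⇒ tttttmmXXX ⇒ tttttmmmXX ⇒ tttttmmmmX ⇒ tttttmmmmm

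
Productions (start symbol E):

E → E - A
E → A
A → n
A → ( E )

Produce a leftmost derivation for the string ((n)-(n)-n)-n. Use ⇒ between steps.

E ⇒ E-A ⇒ A-A ⇒ (E)-A ⇒ (E-A)-A ⇒ (E-A-A)-A ⇒ (A-A-A)-A ⇒ ((E)-A-A)-A ⇒ ((A)-A-A)-A ⇒ ((n)-A-A)-A ⇒ ((n)-(E)-A)-A ⇒ ((n)-(A)-A)-A ⇒ ((n)-(n)-A)-A ⇒ ((n)-(n)-n)-A ⇒ ((n)-(n)-n)-n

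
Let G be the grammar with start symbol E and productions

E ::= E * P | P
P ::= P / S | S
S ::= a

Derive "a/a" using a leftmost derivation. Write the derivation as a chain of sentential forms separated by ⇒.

E⇒P⇒P/S⇒S/S⇒a/S⇒a/a

E ⇒ P   [E ::= P]
P ⇒ P/S   [P ::= P / S]
P/S ⇒ S/S   [P ::= S]
S/S ⇒ a/S   [S ::= a]
a/S ⇒ a/a   [S ::= a]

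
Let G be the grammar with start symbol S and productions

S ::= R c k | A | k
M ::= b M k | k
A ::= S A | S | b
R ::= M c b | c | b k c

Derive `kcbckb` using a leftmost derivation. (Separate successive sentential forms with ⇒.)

S⇒A⇒SA⇒RckA⇒McbckA⇒kcbckA⇒kcbckb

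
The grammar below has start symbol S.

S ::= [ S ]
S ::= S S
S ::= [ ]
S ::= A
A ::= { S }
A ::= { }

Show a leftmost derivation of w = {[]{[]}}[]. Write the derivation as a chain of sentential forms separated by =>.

S => SS => AS => {S}S => {SS}S => {[]S}S => {[]A}S => {[]{S}}S => {[]{[]}}S => {[]{[]}}[]

S => SS   [S ::= S S]
SS => AS   [S ::= A]
AS => {S}S   [A ::= { S }]
{S}S => {SS}S   [S ::= S S]
{SS}S => {[]S}S   [S ::= [ ]]
{[]S}S => {[]A}S   [S ::= A]
{[]A}S => {[]{S}}S   [A ::= { S }]
{[]{S}}S => {[]{[]}}S   [S ::= [ ]]
{[]{[]}}S => {[]{[]}}[]   [S ::= [ ]]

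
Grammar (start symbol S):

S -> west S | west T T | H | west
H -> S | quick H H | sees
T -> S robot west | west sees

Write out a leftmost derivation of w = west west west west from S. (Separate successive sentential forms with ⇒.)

S ⇒ west S ⇒ west west S ⇒ west west west S ⇒ west west west west

S ⇒ west S   [S -> west S]
west S ⇒ west west S   [S -> west S]
west west S ⇒ west west west S   [S -> west S]
west west west S ⇒ west west west west   [S -> west]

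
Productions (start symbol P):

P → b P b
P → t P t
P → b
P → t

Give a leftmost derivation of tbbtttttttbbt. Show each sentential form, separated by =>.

P=>tPt=>tbPbt=>tbbPbbt=>tbbtPtbbt=>tbbttPttbbt=>tbbtttPtttbbt=>tbbtttttttbbt

P => tPt   [P → t P t]
tPt => tbPbt   [P → b P b]
tbPbt => tbbPbbt   [P → b P b]
tbbPbbt => tbbtPtbbt   [P → t P t]
tbbtPtbbt => tbbttPttbbt   [P → t P t]
tbbttPttbbt => tbbtttPtttbbt   [P → t P t]
tbbtttPtttbbt => tbbtttttttbbt   [P → t]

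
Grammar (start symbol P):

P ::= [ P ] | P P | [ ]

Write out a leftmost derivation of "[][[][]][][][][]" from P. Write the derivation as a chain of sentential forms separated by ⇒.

P⇒PP⇒PPP⇒PPPP⇒[]PPP⇒[]PPPP⇒[]PPPPP⇒[][P]PPPP⇒[][PP]PPPP⇒[][[]P]PPPP⇒[][[][]]PPPP⇒[][[][]][]PPP⇒[][[][]][][]PP⇒[][[][]][][][]P⇒[][[][]][][][][]

P ⇒ PP   [P ::= P P]
PP ⇒ PPP   [P ::= P P]
PPP ⇒ PPPP   [P ::= P P]
PPPP ⇒ []PPP   [P ::= [ ]]
[]PPP ⇒ []PPPP   [P ::= P P]
[]PPPP ⇒ []PPPPP   [P ::= P P]
[]PPPPP ⇒ [][P]PPPP   [P ::= [ P ]]
[][P]PPPP ⇒ [][PP]PPPP   [P ::= P P]
[][PP]PPPP ⇒ [][[]P]PPPP   [P ::= [ ]]
[][[]P]PPPP ⇒ [][[][]]PPPP   [P ::= [ ]]
[][[][]]PPPP ⇒ [][[][]][]PPP   [P ::= [ ]]
[][[][]][]PPP ⇒ [][[][]][][]PP   [P ::= [ ]]
[][[][]][][]PP ⇒ [][[][]][][][]P   [P ::= [ ]]
[][[][]][][][]P ⇒ [][[][]][][][][]   [P ::= [ ]]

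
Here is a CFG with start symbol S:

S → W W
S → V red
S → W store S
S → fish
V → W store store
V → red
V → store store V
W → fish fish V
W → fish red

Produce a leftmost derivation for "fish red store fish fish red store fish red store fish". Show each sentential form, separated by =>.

S => W store S => fish red store S => fish red store W store S => fish red store fish fish V store S => fish red store fish fish red store S => fish red store fish fish red store W store S => fish red store fish fish red store fish red store S => fish red store fish fish red store fish red store fish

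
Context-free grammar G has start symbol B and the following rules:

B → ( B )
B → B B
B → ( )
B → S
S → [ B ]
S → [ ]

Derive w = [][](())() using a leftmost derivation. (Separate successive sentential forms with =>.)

B => BB => SB => []B => []BB => []BBB => []SBB => [][]BB => [][](B)B => [][](())B => [][](())()

B => BB   [B → B B]
BB => SB   [B → S]
SB => []B   [S → [ ]]
[]B => []BB   [B → B B]
[]BB => []BBB   [B → B B]
[]BBB => []SBB   [B → S]
[]SBB => [][]BB   [S → [ ]]
[][]BB => [][](B)B   [B → ( B )]
[][](B)B => [][](())B   [B → ( )]
[][](())B => [][](())()   [B → ( )]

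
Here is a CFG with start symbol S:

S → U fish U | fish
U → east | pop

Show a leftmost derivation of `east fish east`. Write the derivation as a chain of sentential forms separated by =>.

S => U fish U   [S → U fish U]
U fish U => east fish U   [U → east]
east fish U => east fish east   [U → east]

S => U fish U => east fish U => east fish east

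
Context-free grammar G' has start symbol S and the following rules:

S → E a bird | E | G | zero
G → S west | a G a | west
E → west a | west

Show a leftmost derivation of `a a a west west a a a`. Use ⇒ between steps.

S ⇒ G ⇒ a G a ⇒ a a G a a ⇒ a a a G a a a ⇒ a a a S west a a a ⇒ a a a G west a a a ⇒ a a a west west a a a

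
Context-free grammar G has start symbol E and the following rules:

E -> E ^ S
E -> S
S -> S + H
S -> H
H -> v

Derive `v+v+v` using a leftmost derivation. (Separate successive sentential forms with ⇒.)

E ⇒ S   [E -> S]
S ⇒ S+H   [S -> S + H]
S+H ⇒ S+H+H   [S -> S + H]
S+H+H ⇒ H+H+H   [S -> H]
H+H+H ⇒ v+H+H   [H -> v]
v+H+H ⇒ v+v+H   [H -> v]
v+v+H ⇒ v+v+v   [H -> v]

E⇒S⇒S+H⇒S+H+H⇒H+H+H⇒v+H+H⇒v+v+H⇒v+v+v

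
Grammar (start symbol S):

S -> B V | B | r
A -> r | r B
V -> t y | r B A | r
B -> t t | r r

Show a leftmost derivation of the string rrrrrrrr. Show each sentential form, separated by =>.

S => BV => rrV => rrrBA => rrrrrA => rrrrrrB => rrrrrrrr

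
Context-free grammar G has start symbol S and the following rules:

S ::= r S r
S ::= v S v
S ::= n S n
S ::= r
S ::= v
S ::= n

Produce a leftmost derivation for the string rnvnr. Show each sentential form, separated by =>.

S => rSr   [S ::= r S r]
rSr => rnSnr   [S ::= n S n]
rnSnr => rnvnr   [S ::= v]

S => rSr => rnSnr => rnvnr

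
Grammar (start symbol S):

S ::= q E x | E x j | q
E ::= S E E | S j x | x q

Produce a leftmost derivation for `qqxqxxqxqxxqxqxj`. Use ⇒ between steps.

S ⇒ Exj   [S ::= E x j]
Exj ⇒ SEExj   [E ::= S E E]
SEExj ⇒ qExEExj   [S ::= q E x]
qExEExj ⇒ qSEExEExj   [E ::= S E E]
qSEExEExj ⇒ qqExEExEExj   [S ::= q E x]
qqExEExEExj ⇒ qqxqxEExEExj   [E ::= x q]
qqxqxEExEExj ⇒ qqxqxxqExEExj   [E ::= x q]
qqxqxxqExEExj ⇒ qqxqxxqxqxEExj   [E ::= x q]
qqxqxxqxqxEExj ⇒ qqxqxxqxqxxqExj   [E ::= x q]
qqxqxxqxqxxqExj ⇒ qqxqxxqxqxxqxqxj   [E ::= x q]

S ⇒ Exj ⇒ SEExj ⇒ qExEExj ⇒ qSEExEExj ⇒ qqExEExEExj ⇒ qqxqxEExEExj ⇒ qqxqxxqExEExj ⇒ qqxqxxqxqxEExj ⇒ qqxqxxqxqxxqExj ⇒ qqxqxxqxqxxqxqxj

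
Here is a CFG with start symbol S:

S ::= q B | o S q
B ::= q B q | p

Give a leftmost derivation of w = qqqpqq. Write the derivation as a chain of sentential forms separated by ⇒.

S ⇒ qB ⇒ qqBq ⇒ qqqBqq ⇒ qqqpqq

S ⇒ qB   [S ::= q B]
qB ⇒ qqBq   [B ::= q B q]
qqBq ⇒ qqqBqq   [B ::= q B q]
qqqBqq ⇒ qqqpqq   [B ::= p]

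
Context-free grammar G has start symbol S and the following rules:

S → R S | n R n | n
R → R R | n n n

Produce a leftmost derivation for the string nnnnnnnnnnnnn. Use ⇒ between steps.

S⇒RS⇒RRS⇒RRRS⇒RRRRS⇒nnnRRRS⇒nnnnnnRRS⇒nnnnnnnnnRS⇒nnnnnnnnnnnnS⇒nnnnnnnnnnnnn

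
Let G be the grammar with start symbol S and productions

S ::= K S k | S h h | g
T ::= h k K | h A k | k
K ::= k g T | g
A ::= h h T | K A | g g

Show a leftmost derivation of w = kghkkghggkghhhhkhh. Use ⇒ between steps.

S ⇒ Shh   [S ::= S h h]
Shh ⇒ KSkhh   [S ::= K S k]
KSkhh ⇒ kgTSkhh   [K ::= k g T]
kgTSkhh ⇒ kghkKSkhh   [T ::= h k K]
kghkKSkhh ⇒ kghkkgTSkhh   [K ::= k g T]
kghkkgTSkhh ⇒ kghkkghAkSkhh   [T ::= h A k]
kghkkghAkSkhh ⇒ kghkkghggkSkhh   [A ::= g g]
kghkkghggkSkhh ⇒ kghkkghggkShhkhh   [S ::= S h h]
kghkkghggkShhkhh ⇒ kghkkghggkShhhhkhh   [S ::= S h h]
kghkkghggkShhhhkhh ⇒ kghkkghggkghhhhkhh   [S ::= g]

S ⇒ Shh ⇒ KSkhh ⇒ kgTSkhh ⇒ kghkKSkhh ⇒ kghkkgTSkhh ⇒ kghkkghAkSkhh ⇒ kghkkghggkSkhh ⇒ kghkkghggkShhkhh ⇒ kghkkghggkShhhhkhh ⇒ kghkkghggkghhhhkhh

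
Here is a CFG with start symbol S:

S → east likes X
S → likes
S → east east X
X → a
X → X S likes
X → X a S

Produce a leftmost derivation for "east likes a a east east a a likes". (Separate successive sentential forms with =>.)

S => east likes X => east likes X a S => east likes X a S a S => east likes a a S a S => east likes a a east east X a S => east likes a a east east a a S => east likes a a east east a a likes

S => east likes X   [S → east likes X]
east likes X => east likes X a S   [X → X a S]
east likes X a S => east likes X a S a S   [X → X a S]
east likes X a S a S => east likes a a S a S   [X → a]
east likes a a S a S => east likes a a east east X a S   [S → east east X]
east likes a a east east X a S => east likes a a east east a a S   [X → a]
east likes a a east east a a S => east likes a a east east a a likes   [S → likes]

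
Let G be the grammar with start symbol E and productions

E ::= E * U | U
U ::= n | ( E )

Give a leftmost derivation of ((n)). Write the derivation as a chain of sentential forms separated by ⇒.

E ⇒ U ⇒ (E) ⇒ (U) ⇒ ((E)) ⇒ ((U)) ⇒ ((n))

E ⇒ U   [E ::= U]
U ⇒ (E)   [U ::= ( E )]
(E) ⇒ (U)   [E ::= U]
(U) ⇒ ((E))   [U ::= ( E )]
((E)) ⇒ ((U))   [E ::= U]
((U)) ⇒ ((n))   [U ::= n]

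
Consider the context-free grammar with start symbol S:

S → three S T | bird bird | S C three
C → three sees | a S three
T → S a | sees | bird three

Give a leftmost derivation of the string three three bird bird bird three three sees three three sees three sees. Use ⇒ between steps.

S ⇒ three S T ⇒ three S C three T ⇒ three S C three C three T ⇒ three three S T C three C three T ⇒ three three bird bird T C three C three T ⇒ three three bird bird bird three C three C three T ⇒ three three bird bird bird three three sees three C three T ⇒ three three bird bird bird three three sees three three sees three T ⇒ three three bird bird bird three three sees three three sees three sees

S ⇒ three S T   [S → three S T]
three S T ⇒ three S C three T   [S → S C three]
three S C three T ⇒ three S C three C three T   [S → S C three]
three S C three C three T ⇒ three three S T C three C three T   [S → three S T]
three three S T C three C three T ⇒ three three bird bird T C three C three T   [S → bird bird]
three three bird bird T C three C three T ⇒ three three bird bird bird three C three C three T   [T → bird three]
three three bird bird bird three C three C three T ⇒ three three bird bird bird three three sees three C three T   [C → three sees]
three three bird bird bird three three sees three C three T ⇒ three three bird bird bird three three sees three three sees three T   [C → three sees]
three three bird bird bird three three sees three three sees three T ⇒ three three bird bird bird three three sees three three sees three sees   [T → sees]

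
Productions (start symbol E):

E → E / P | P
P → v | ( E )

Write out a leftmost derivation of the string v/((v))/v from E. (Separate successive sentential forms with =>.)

E => E/P => E/P/P => P/P/P => v/P/P => v/(E)/P => v/(P)/P => v/((E))/P => v/((P))/P => v/((v))/P => v/((v))/v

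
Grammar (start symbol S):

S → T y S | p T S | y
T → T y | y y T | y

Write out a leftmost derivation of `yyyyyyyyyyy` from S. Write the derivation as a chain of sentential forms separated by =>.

S => TyS   [S → T y S]
TyS => TyyS   [T → T y]
TyyS => yyTyyS   [T → y y T]
yyTyyS => yyTyyyS   [T → T y]
yyTyyyS => yyyyTyyyS   [T → y y T]
yyyyTyyyS => yyyyTyyyyS   [T → T y]
yyyyTyyyyS => yyyyTyyyyyS   [T → T y]
yyyyTyyyyyS => yyyyyyyyyyS   [T → y]
yyyyyyyyyyS => yyyyyyyyyyy   [S → y]

S => TyS => TyyS => yyTyyS => yyTyyyS => yyyyTyyyS => yyyyTyyyyS => yyyyTyyyyyS => yyyyyyyyyyS => yyyyyyyyyyy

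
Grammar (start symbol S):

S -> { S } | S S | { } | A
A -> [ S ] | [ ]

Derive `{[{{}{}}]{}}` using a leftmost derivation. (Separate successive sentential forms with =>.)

S => {S}   [S -> { S }]
{S} => {SS}   [S -> S S]
{SS} => {AS}   [S -> A]
{AS} => {[S]S}   [A -> [ S ]]
{[S]S} => {[{S}]S}   [S -> { S }]
{[{S}]S} => {[{SS}]S}   [S -> S S]
{[{SS}]S} => {[{{}S}]S}   [S -> { }]
{[{{}S}]S} => {[{{}{}}]S}   [S -> { }]
{[{{}{}}]S} => {[{{}{}}]{}}   [S -> { }]

S => {S} => {SS} => {AS} => {[S]S} => {[{S}]S} => {[{SS}]S} => {[{{}S}]S} => {[{{}{}}]S} => {[{{}{}}]{}}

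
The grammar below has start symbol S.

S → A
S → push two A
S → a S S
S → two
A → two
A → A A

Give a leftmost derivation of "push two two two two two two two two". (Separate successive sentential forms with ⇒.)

S ⇒ push two A   [S → push two A]
push two A ⇒ push two A A   [A → A A]
push two A A ⇒ push two A A A   [A → A A]
push two A A A ⇒ push two A A A A   [A → A A]
push two A A A A ⇒ push two A A A A A   [A → A A]
push two A A A A A ⇒ push two A A A A A A   [A → A A]
push two A A A A A A ⇒ push two A A A A A A A   [A → A A]
push two A A A A A A A ⇒ push two two A A A A A A   [A → two]
push two two A A A A A A ⇒ push two two two A A A A A   [A → two]
push two two two A A A A A ⇒ push two two two two A A A A   [A → two]
push two two two two A A A A ⇒ push two two two two two A A A   [A → two]
push two two two two two A A A ⇒ push two two two two two two A A   [A → two]
push two two two two two two A A ⇒ push two two two two two two two A   [A → two]
push two two two two two two two A ⇒ push two two two two two two two two   [A → two]

S ⇒ push two A ⇒ push two A A ⇒ push two A A A ⇒ push two A A A A ⇒ push two A A A A A ⇒ push two A A A A A A ⇒ push two A A A A A A A ⇒ push two two A A A A A A ⇒ push two two two A A A A A ⇒ push two two two two A A A A ⇒ push two two two two two A A A ⇒ push two two two two two two A A ⇒ push two two two two two two two A ⇒ push two two two two two two two two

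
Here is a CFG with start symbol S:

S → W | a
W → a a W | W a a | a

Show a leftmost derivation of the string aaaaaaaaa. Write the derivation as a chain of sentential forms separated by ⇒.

S⇒W⇒aaW⇒aaWaa⇒aaaaWaa⇒aaaaaaWaa⇒aaaaaaaaa

S ⇒ W   [S → W]
W ⇒ aaW   [W → a a W]
aaW ⇒ aaWaa   [W → W a a]
aaWaa ⇒ aaaaWaa   [W → a a W]
aaaaWaa ⇒ aaaaaaWaa   [W → a a W]
aaaaaaWaa ⇒ aaaaaaaaa   [W → a]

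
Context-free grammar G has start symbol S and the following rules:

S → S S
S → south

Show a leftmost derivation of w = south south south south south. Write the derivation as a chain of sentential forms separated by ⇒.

S ⇒ S S   [S → S S]
S S ⇒ S S S   [S → S S]
S S S ⇒ south S S   [S → south]
south S S ⇒ south S S S   [S → S S]
south S S S ⇒ south S S S S   [S → S S]
south S S S S ⇒ south south S S S   [S → south]
south south S S S ⇒ south south south S S   [S → south]
south south south S S ⇒ south south south south S   [S → south]
south south south south S ⇒ south south south south south   [S → south]

S ⇒ S S ⇒ S S S ⇒ south S S ⇒ south S S S ⇒ south S S S S ⇒ south south S S S ⇒ south south south S S ⇒ south south south south S ⇒ south south south south south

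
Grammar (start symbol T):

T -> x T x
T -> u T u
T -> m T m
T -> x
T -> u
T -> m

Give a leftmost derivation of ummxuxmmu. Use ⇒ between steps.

T ⇒ uTu ⇒ umTmu ⇒ ummTmmu ⇒ ummxTxmmu ⇒ ummxuxmmu

T ⇒ uTu   [T -> u T u]
uTu ⇒ umTmu   [T -> m T m]
umTmu ⇒ ummTmmu   [T -> m T m]
ummTmmu ⇒ ummxTxmmu   [T -> x T x]
ummxTxmmu ⇒ ummxuxmmu   [T -> u]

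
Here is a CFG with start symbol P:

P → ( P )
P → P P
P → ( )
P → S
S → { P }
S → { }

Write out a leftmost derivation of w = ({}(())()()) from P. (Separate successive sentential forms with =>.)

P => (P)   [P → ( P )]
(P) => (PP)   [P → P P]
(PP) => (SP)   [P → S]
(SP) => ({}P)   [S → { }]
({}P) => ({}PP)   [P → P P]
({}PP) => ({}PPP)   [P → P P]
({}PPP) => ({}(P)PP)   [P → ( P )]
({}(P)PP) => ({}(())PP)   [P → ( )]
({}(())PP) => ({}(())()P)   [P → ( )]
({}(())()P) => ({}(())()())   [P → ( )]

P => (P) => (PP) => (SP) => ({}P) => ({}PP) => ({}PPP) => ({}(P)PP) => ({}(())PP) => ({}(())()P) => ({}(())()())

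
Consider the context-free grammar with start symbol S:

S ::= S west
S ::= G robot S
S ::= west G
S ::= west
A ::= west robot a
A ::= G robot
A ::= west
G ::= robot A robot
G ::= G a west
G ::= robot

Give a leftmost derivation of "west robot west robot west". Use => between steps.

S => S west => west G west => west robot A robot west => west robot west robot west

S => S west   [S ::= S west]
S west => west G west   [S ::= west G]
west G west => west robot A robot west   [G ::= robot A robot]
west robot A robot west => west robot west robot west   [A ::= west]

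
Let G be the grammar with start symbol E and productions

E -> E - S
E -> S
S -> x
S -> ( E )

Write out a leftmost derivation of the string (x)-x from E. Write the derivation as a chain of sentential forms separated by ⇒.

E⇒E-S⇒S-S⇒(E)-S⇒(S)-S⇒(x)-S⇒(x)-x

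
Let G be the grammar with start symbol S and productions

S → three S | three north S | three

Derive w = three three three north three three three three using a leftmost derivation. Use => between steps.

S => three S => three three S => three three three north S => three three three north three S => three three three north three three S => three three three north three three three S => three three three north three three three three

S => three S   [S → three S]
three S => three three S   [S → three S]
three three S => three three three north S   [S → three north S]
three three three north S => three three three north three S   [S → three S]
three three three north three S => three three three north three three S   [S → three S]
three three three north three three S => three three three north three three three S   [S → three S]
three three three north three three three S => three three three north three three three three   [S → three]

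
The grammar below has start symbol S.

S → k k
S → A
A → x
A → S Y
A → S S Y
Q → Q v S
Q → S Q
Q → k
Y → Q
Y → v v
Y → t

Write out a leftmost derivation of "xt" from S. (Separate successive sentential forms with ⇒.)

S ⇒ A   [S → A]
A ⇒ SY   [A → S Y]
SY ⇒ AY   [S → A]
AY ⇒ xY   [A → x]
xY ⇒ xt   [Y → t]

S ⇒ A ⇒ SY ⇒ AY ⇒ xY ⇒ xt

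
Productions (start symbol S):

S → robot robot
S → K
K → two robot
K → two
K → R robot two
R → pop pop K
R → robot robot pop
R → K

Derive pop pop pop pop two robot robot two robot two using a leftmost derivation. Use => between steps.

S => K => R robot two => pop pop K robot two => pop pop R robot two robot two => pop pop pop pop K robot two robot two => pop pop pop pop two robot robot two robot two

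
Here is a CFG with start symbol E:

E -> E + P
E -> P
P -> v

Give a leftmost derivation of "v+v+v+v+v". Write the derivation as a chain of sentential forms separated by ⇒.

E⇒E+P⇒E+P+P⇒E+P+P+P⇒E+P+P+P+P⇒P+P+P+P+P⇒v+P+P+P+P⇒v+v+P+P+P⇒v+v+v+P+P⇒v+v+v+v+P⇒v+v+v+v+v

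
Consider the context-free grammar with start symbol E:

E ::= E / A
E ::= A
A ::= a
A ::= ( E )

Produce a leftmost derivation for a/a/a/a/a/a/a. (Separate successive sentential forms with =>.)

E=>E/A=>E/A/A=>E/A/A/A=>E/A/A/A/A=>E/A/A/A/A/A=>E/A/A/A/A/A/A=>A/A/A/A/A/A/A=>a/A/A/A/A/A/A=>a/a/A/A/A/A/A=>a/a/a/A/A/A/A=>a/a/a/a/A/A/A=>a/a/a/a/a/A/A=>a/a/a/a/a/a/A=>a/a/a/a/a/a/a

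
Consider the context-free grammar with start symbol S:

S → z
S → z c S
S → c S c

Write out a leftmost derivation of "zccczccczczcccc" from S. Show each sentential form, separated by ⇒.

S⇒zcS⇒zccSc⇒zcccScc⇒zccczcScc⇒zccczccSccc⇒zccczcccScccc⇒zccczccczcScccc⇒zccczccczczcccc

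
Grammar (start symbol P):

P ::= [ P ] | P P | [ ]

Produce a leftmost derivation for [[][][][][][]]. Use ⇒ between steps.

P ⇒ [P] ⇒ [PP] ⇒ [PPP] ⇒ [PPPP] ⇒ [PPPPP] ⇒ [[]PPPP] ⇒ [[]PPPPP] ⇒ [[][]PPPP] ⇒ [[][][]PPP] ⇒ [[][][][]PP] ⇒ [[][][][][]P] ⇒ [[][][][][][]]

P ⇒ [P]   [P ::= [ P ]]
[P] ⇒ [PP]   [P ::= P P]
[PP] ⇒ [PPP]   [P ::= P P]
[PPP] ⇒ [PPPP]   [P ::= P P]
[PPPP] ⇒ [PPPPP]   [P ::= P P]
[PPPPP] ⇒ [[]PPPP]   [P ::= [ ]]
[[]PPPP] ⇒ [[]PPPPP]   [P ::= P P]
[[]PPPPP] ⇒ [[][]PPPP]   [P ::= [ ]]
[[][]PPPP] ⇒ [[][][]PPP]   [P ::= [ ]]
[[][][]PPP] ⇒ [[][][][]PP]   [P ::= [ ]]
[[][][][]PP] ⇒ [[][][][][]P]   [P ::= [ ]]
[[][][][][]P] ⇒ [[][][][][][]]   [P ::= [ ]]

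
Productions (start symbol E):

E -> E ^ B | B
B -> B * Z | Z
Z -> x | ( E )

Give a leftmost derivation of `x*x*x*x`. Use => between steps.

E => B => B*Z => B*Z*Z => B*Z*Z*Z => Z*Z*Z*Z => x*Z*Z*Z => x*x*Z*Z => x*x*x*Z => x*x*x*x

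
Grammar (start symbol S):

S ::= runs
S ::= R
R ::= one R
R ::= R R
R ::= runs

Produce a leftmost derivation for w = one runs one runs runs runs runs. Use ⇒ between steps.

S ⇒ R ⇒ R R ⇒ one R R ⇒ one runs R ⇒ one runs R R ⇒ one runs one R R ⇒ one runs one runs R ⇒ one runs one runs R R ⇒ one runs one runs R R R ⇒ one runs one runs runs R R ⇒ one runs one runs runs runs R ⇒ one runs one runs runs runs runs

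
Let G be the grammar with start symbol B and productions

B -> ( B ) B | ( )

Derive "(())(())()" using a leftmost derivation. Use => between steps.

B => (B)B => (())B => (())(B)B => (())(())B => (())(())()

B => (B)B   [B -> ( B ) B]
(B)B => (())B   [B -> ( )]
(())B => (())(B)B   [B -> ( B ) B]
(())(B)B => (())(())B   [B -> ( )]
(())(())B => (())(())()   [B -> ( )]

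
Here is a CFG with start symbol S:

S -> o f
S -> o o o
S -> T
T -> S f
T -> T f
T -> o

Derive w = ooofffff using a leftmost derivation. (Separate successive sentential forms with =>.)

S => T => Tf => Sff => Tff => Sfff => Tfff => Tffff => Sfffff => ooofffff

S => T   [S -> T]
T => Tf   [T -> T f]
Tf => Sff   [T -> S f]
Sff => Tff   [S -> T]
Tff => Sfff   [T -> S f]
Sfff => Tfff   [S -> T]
Tfff => Tffff   [T -> T f]
Tffff => Sfffff   [T -> S f]
Sfffff => ooofffff   [S -> o o o]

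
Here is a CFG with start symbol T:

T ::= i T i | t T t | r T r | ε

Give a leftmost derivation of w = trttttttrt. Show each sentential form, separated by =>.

T => tTt   [T ::= t T t]
tTt => trTrt   [T ::= r T r]
trTrt => trtTtrt   [T ::= t T t]
trtTtrt => trttTttrt   [T ::= t T t]
trttTttrt => trtttTtttrt   [T ::= t T t]
trtttTtttrt => trttttttrt   [T ::= ε]

T => tTt => trTrt => trtTtrt => trttTttrt => trtttTtttrt => trttttttrt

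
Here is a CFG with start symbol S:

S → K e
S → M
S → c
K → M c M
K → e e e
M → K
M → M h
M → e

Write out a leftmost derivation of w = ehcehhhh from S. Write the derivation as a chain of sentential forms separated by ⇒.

S ⇒ M ⇒ Mh ⇒ Mhh ⇒ Khh ⇒ McMhh ⇒ MhcMhh ⇒ ehcMhh ⇒ ehcMhhh ⇒ ehcMhhhh ⇒ ehcehhhh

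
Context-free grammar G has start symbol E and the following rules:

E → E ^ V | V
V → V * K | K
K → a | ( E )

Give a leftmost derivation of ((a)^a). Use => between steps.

E => V   [E → V]
V => K   [V → K]
K => (E)   [K → ( E )]
(E) => (E^V)   [E → E ^ V]
(E^V) => (V^V)   [E → V]
(V^V) => (K^V)   [V → K]
(K^V) => ((E)^V)   [K → ( E )]
((E)^V) => ((V)^V)   [E → V]
((V)^V) => ((K)^V)   [V → K]
((K)^V) => ((a)^V)   [K → a]
((a)^V) => ((a)^K)   [V → K]
((a)^K) => ((a)^a)   [K → a]

E => V => K => (E) => (E^V) => (V^V) => (K^V) => ((E)^V) => ((V)^V) => ((K)^V) => ((a)^V) => ((a)^K) => ((a)^a)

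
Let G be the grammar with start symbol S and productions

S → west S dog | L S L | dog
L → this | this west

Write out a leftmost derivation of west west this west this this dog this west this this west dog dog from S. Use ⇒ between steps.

S ⇒ west S dog   [S → west S dog]
west S dog ⇒ west west S dog dog   [S → west S dog]
west west S dog dog ⇒ west west L S L dog dog   [S → L S L]
west west L S L dog dog ⇒ west west this west S L dog dog   [L → this west]
west west this west S L dog dog ⇒ west west this west L S L L dog dog   [S → L S L]
west west this west L S L L dog dog ⇒ west west this west this S L L dog dog   [L → this]
west west this west this S L L dog dog ⇒ west west this west this L S L L L dog dog   [S → L S L]
west west this west this L S L L L dog dog ⇒ west west this west this this S L L L dog dog   [L → this]
west west this west this this S L L L dog dog ⇒ west west this west this this dog L L L dog dog   [S → dog]
west west this west this this dog L L L dog dog ⇒ west west this west this this dog this west L L dog dog   [L → this west]
west west this west this this dog this west L L dog dog ⇒ west west this west this this dog this west this L dog dog   [L → this]
west west this west this this dog this west this L dog dog ⇒ west west this west this this dog this west this this west dog dog   [L → this west]

S ⇒ west S dog ⇒ west west S dog dog ⇒ west west L S L dog dog ⇒ west west this west S L dog dog ⇒ west west this west L S L L dog dog ⇒ west west this west this S L L dog dog ⇒ west west this west this L S L L L dog dog ⇒ west west this west this this S L L L dog dog ⇒ west west this west this this dog L L L dog dog ⇒ west west this west this this dog this west L L dog dog ⇒ west west this west this this dog this west this L dog dog ⇒ west west this west this this dog this west this this west dog dog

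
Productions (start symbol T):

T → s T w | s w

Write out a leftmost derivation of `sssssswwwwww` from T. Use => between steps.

T => sTw   [T → s T w]
sTw => ssTww   [T → s T w]
ssTww => sssTwww   [T → s T w]
sssTwww => ssssTwwww   [T → s T w]
ssssTwwww => sssssTwwwww   [T → s T w]
sssssTwwwww => sssssswwwwww   [T → s w]

T => sTw => ssTww => sssTwww => ssssTwwww => sssssTwwwww => sssssswwwwww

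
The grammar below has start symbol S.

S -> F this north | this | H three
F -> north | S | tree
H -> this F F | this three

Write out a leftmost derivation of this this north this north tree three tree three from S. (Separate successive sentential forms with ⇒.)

S ⇒ H three   [S -> H three]
H three ⇒ this F F three   [H -> this F F]
this F F three ⇒ this S F three   [F -> S]
this S F three ⇒ this H three F three   [S -> H three]
this H three F three ⇒ this this F F three F three   [H -> this F F]
this this F F three F three ⇒ this this S F three F three   [F -> S]
this this S F three F three ⇒ this this F this north F three F three   [S -> F this north]
this this F this north F three F three ⇒ this this north this north F three F three   [F -> north]
this this north this north F three F three ⇒ this this north this north tree three F three   [F -> tree]
this this north this north tree three F three ⇒ this this north this north tree three tree three   [F -> tree]

S ⇒ H three ⇒ this F F three ⇒ this S F three ⇒ this H three F three ⇒ this this F F three F three ⇒ this this S F three F three ⇒ this this F this north F three F three ⇒ this this north this north F three F three ⇒ this this north this north tree three F three ⇒ this this north this north tree three tree three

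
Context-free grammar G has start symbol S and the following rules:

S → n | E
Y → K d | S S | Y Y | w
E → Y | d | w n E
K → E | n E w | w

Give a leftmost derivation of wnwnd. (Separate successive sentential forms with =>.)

S => E => wnE => wnwnE => wnwnd

S => E   [S → E]
E => wnE   [E → w n E]
wnE => wnwnE   [E → w n E]
wnwnE => wnwnd   [E → d]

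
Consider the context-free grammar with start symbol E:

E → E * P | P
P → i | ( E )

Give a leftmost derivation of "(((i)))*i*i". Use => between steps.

E=>E*P=>E*P*P=>P*P*P=>(E)*P*P=>(P)*P*P=>((E))*P*P=>((P))*P*P=>(((E)))*P*P=>(((P)))*P*P=>(((i)))*P*P=>(((i)))*i*P=>(((i)))*i*i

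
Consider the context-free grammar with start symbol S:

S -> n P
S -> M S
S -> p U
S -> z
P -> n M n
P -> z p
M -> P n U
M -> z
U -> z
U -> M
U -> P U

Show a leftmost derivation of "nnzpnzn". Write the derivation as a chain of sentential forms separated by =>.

S=>nP=>nnMn=>nnPnUn=>nnzpnUn=>nnzpnzn

S => nP   [S -> n P]
nP => nnMn   [P -> n M n]
nnMn => nnPnUn   [M -> P n U]
nnPnUn => nnzpnUn   [P -> z p]
nnzpnUn => nnzpnzn   [U -> z]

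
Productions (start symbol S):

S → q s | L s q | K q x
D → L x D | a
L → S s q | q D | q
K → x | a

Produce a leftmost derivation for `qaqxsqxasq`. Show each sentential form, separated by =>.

S => Lsq => qDsq => qLxDsq => qSsqxDsq => qKqxsqxDsq => qaqxsqxDsq => qaqxsqxasq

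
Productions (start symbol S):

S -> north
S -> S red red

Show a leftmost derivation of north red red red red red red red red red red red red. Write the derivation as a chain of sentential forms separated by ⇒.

S ⇒ S red red   [S -> S red red]
S red red ⇒ S red red red red   [S -> S red red]
S red red red red ⇒ S red red red red red red   [S -> S red red]
S red red red red red red ⇒ S red red red red red red red red   [S -> S red red]
S red red red red red red red red ⇒ S red red red red red red red red red red   [S -> S red red]
S red red red red red red red red red red ⇒ S red red red red red red red red red red red red   [S -> S red red]
S red red red red red red red red red red red red ⇒ north red red red red red red red red red red red red   [S -> north]

S ⇒ S red red ⇒ S red red red red ⇒ S red red red red red red ⇒ S red red red red red red red red ⇒ S red red red red red red red red red red ⇒ S red red red red red red red red red red red red ⇒ north red red red red red red red red red red red red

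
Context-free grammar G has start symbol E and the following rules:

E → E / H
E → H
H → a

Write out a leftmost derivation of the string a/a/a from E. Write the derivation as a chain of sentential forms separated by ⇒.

E ⇒ E/H ⇒ E/H/H ⇒ H/H/H ⇒ a/H/H ⇒ a/a/H ⇒ a/a/a

E ⇒ E/H   [E → E / H]
E/H ⇒ E/H/H   [E → E / H]
E/H/H ⇒ H/H/H   [E → H]
H/H/H ⇒ a/H/H   [H → a]
a/H/H ⇒ a/a/H   [H → a]
a/a/H ⇒ a/a/a   [H → a]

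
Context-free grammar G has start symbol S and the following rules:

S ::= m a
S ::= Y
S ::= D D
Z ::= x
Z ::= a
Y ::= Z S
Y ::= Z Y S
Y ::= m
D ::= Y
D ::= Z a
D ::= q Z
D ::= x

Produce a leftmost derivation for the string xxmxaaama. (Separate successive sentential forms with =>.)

S => Y   [S ::= Y]
Y => ZYS   [Y ::= Z Y S]
ZYS => xYS   [Z ::= x]
xYS => xZYSS   [Y ::= Z Y S]
xZYSS => xxYSS   [Z ::= x]
xxYSS => xxmSS   [Y ::= m]
xxmSS => xxmDDS   [S ::= D D]
xxmDDS => xxmZaDS   [D ::= Z a]
xxmZaDS => xxmxaDS   [Z ::= x]
xxmxaDS => xxmxaZaS   [D ::= Z a]
xxmxaZaS => xxmxaaaS   [Z ::= a]
xxmxaaaS => xxmxaaama   [S ::= m a]

S => Y => ZYS => xYS => xZYSS => xxYSS => xxmSS => xxmDDS => xxmZaDS => xxmxaDS => xxmxaZaS => xxmxaaaS => xxmxaaama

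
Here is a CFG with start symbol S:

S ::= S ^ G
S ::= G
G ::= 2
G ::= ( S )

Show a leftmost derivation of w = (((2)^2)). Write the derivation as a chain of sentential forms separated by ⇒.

S ⇒ G   [S ::= G]
G ⇒ (S)   [G ::= ( S )]
(S) ⇒ (G)   [S ::= G]
(G) ⇒ ((S))   [G ::= ( S )]
((S)) ⇒ ((S^G))   [S ::= S ^ G]
((S^G)) ⇒ ((G^G))   [S ::= G]
((G^G)) ⇒ (((S)^G))   [G ::= ( S )]
(((S)^G)) ⇒ (((G)^G))   [S ::= G]
(((G)^G)) ⇒ (((2)^G))   [G ::= 2]
(((2)^G)) ⇒ (((2)^2))   [G ::= 2]

S ⇒ G ⇒ (S) ⇒ (G) ⇒ ((S)) ⇒ ((S^G)) ⇒ ((G^G)) ⇒ (((S)^G)) ⇒ (((G)^G)) ⇒ (((2)^G)) ⇒ (((2)^2))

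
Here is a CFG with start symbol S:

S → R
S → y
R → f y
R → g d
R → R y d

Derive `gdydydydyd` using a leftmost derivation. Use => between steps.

S => R   [S → R]
R => Ryd   [R → R y d]
Ryd => Rydyd   [R → R y d]
Rydyd => Rydydyd   [R → R y d]
Rydydyd => Rydydydyd   [R → R y d]
Rydydydyd => gdydydydyd   [R → g d]

S => R => Ryd => Rydyd => Rydydyd => Rydydydyd => gdydydydyd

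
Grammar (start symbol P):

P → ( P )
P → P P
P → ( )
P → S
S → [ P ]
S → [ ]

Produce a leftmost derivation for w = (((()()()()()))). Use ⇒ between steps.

P ⇒ (P)   [P → ( P )]
(P) ⇒ ((P))   [P → ( P )]
((P)) ⇒ (((P)))   [P → ( P )]
(((P))) ⇒ (((PP)))   [P → P P]
(((PP))) ⇒ (((()P)))   [P → ( )]
(((()P))) ⇒ (((()PP)))   [P → P P]
(((()PP))) ⇒ (((()PPP)))   [P → P P]
(((()PPP))) ⇒ (((()PPPP)))   [P → P P]
(((()PPPP))) ⇒ (((()()PPP)))   [P → ( )]
(((()()PPP))) ⇒ (((()()()PP)))   [P → ( )]
(((()()()PP))) ⇒ (((()()()()P)))   [P → ( )]
(((()()()()P))) ⇒ (((()()()()())))   [P → ( )]

P ⇒ (P) ⇒ ((P)) ⇒ (((P))) ⇒ (((PP))) ⇒ (((()P))) ⇒ (((()PP))) ⇒ (((()PPP))) ⇒ (((()PPPP))) ⇒ (((()()PPP))) ⇒ (((()()()PP))) ⇒ (((()()()()P))) ⇒ (((()()()()())))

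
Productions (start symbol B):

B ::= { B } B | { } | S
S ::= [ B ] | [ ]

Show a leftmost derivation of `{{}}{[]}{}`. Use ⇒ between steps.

B ⇒ {B}B ⇒ {{}}B ⇒ {{}}{B}B ⇒ {{}}{S}B ⇒ {{}}{[]}B ⇒ {{}}{[]}{}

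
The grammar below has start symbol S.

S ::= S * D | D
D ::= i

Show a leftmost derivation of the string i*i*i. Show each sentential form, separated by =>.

S => S*D   [S ::= S * D]
S*D => S*D*D   [S ::= S * D]
S*D*D => D*D*D   [S ::= D]
D*D*D => i*D*D   [D ::= i]
i*D*D => i*i*D   [D ::= i]
i*i*D => i*i*i   [D ::= i]

S=>S*D=>S*D*D=>D*D*D=>i*D*D=>i*i*D=>i*i*i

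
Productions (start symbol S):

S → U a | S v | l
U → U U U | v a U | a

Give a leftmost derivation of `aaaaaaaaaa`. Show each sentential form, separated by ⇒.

S ⇒ Ua   [S → U a]
Ua ⇒ UUUa   [U → U U U]
UUUa ⇒ UUUUUa   [U → U U U]
UUUUUa ⇒ UUUUUUUa   [U → U U U]
UUUUUUUa ⇒ UUUUUUUUUa   [U → U U U]
UUUUUUUUUa ⇒ aUUUUUUUUa   [U → a]
aUUUUUUUUa ⇒ aaUUUUUUUa   [U → a]
aaUUUUUUUa ⇒ aaaUUUUUUa   [U → a]
aaaUUUUUUa ⇒ aaaaUUUUUa   [U → a]
aaaaUUUUUa ⇒ aaaaaUUUUa   [U → a]
aaaaaUUUUa ⇒ aaaaaaUUUa   [U → a]
aaaaaaUUUa ⇒ aaaaaaaUUa   [U → a]
aaaaaaaUUa ⇒ aaaaaaaaUa   [U → a]
aaaaaaaaUa ⇒ aaaaaaaaaa   [U → a]

S ⇒ Ua ⇒ UUUa ⇒ UUUUUa ⇒ UUUUUUUa ⇒ UUUUUUUUUa ⇒ aUUUUUUUUa ⇒ aaUUUUUUUa ⇒ aaaUUUUUUa ⇒ aaaaUUUUUa ⇒ aaaaaUUUUa ⇒ aaaaaaUUUa ⇒ aaaaaaaUUa ⇒ aaaaaaaaUa ⇒ aaaaaaaaaa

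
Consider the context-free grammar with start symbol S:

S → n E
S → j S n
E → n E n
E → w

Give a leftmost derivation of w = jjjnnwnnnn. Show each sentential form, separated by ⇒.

S ⇒ jSn   [S → j S n]
jSn ⇒ jjSnn   [S → j S n]
jjSnn ⇒ jjjSnnn   [S → j S n]
jjjSnnn ⇒ jjjnEnnn   [S → n E]
jjjnEnnn ⇒ jjjnnEnnnn   [E → n E n]
jjjnnEnnnn ⇒ jjjnnwnnnn   [E → w]

S ⇒ jSn ⇒ jjSnn ⇒ jjjSnnn ⇒ jjjnEnnn ⇒ jjjnnEnnnn ⇒ jjjnnwnnnn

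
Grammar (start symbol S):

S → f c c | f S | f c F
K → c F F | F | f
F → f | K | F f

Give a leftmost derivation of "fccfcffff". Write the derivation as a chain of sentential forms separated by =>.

S => fcF => fcFf => fcFff => fcKff => fccFFff => fccKFff => fccfFff => fccfKff => fccfcFFff => fccfcfFff => fccfcffff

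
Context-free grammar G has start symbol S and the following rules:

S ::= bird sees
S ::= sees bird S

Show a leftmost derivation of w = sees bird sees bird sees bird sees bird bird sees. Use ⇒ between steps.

S ⇒ sees bird S ⇒ sees bird sees bird S ⇒ sees bird sees bird sees bird S ⇒ sees bird sees bird sees bird sees bird S ⇒ sees bird sees bird sees bird sees bird bird sees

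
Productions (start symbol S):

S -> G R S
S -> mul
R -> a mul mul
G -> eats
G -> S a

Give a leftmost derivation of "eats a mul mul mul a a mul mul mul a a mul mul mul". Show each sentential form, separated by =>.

S => G R S => S a R S => G R S a R S => S a R S a R S => G R S a R S a R S => eats R S a R S a R S => eats a mul mul S a R S a R S => eats a mul mul mul a R S a R S => eats a mul mul mul a a mul mul S a R S => eats a mul mul mul a a mul mul mul a R S => eats a mul mul mul a a mul mul mul a a mul mul S => eats a mul mul mul a a mul mul mul a a mul mul mul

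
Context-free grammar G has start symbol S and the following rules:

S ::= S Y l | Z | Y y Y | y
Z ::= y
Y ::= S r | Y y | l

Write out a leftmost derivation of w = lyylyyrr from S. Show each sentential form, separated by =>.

S => YyY => YyyY => lyyY => lyySr => lyyYyYr => lyylyYr => lyylySrr => lyylyZrr => lyylyyrr

S => YyY   [S ::= Y y Y]
YyY => YyyY   [Y ::= Y y]
YyyY => lyyY   [Y ::= l]
lyyY => lyySr   [Y ::= S r]
lyySr => lyyYyYr   [S ::= Y y Y]
lyyYyYr => lyylyYr   [Y ::= l]
lyylyYr => lyylySrr   [Y ::= S r]
lyylySrr => lyylyZrr   [S ::= Z]
lyylyZrr => lyylyyrr   [Z ::= y]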